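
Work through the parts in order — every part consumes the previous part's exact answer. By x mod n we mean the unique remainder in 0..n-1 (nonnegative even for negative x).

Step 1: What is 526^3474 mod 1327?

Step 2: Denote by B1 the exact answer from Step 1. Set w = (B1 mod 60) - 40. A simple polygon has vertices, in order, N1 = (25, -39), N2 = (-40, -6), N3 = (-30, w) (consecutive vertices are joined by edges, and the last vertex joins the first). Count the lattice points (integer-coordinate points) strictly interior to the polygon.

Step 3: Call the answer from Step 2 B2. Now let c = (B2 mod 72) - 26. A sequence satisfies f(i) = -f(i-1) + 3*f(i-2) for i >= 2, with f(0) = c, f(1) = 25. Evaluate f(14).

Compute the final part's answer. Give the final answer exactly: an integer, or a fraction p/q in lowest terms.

Step 1: squarings mod 1327: 526^1=526, 526^2=660, 526^4=344, 526^8=233, 526^16=1209, 526^32=654, 526^64=422, 526^128=266, 526^256=425, 526^512=153, 526^1024=850, 526^2048=612; 526^3474 = 526^2 * 526^16 * 526^128 * 526^256 * 526^1024 * 526^2048 = 1077 (mod 1327); answer 1077
Step 2: B1 = 1077; w = 17; cross terms: (25*-6 - -40*-39)=-1710, (-40*17 - -30*-6)=-860, (-30*-39 - 25*17)=745; twice the area = |-1825| = 1825; area = 1825/2; boundary points = 1 + 1 + 1 = 3; strictly interior points = area - boundary/2 + 1 = 912; answer 912
Step 3: B2 = 912; c = 22; f(2) = -1*(25) + 3*(22) = 41; iterating: f(2)=41, f(3)=34, f(4)=89, f(5)=13, f(6)=254, f(7)=-215, f(8)=977, f(9)=-1622, f(10)=4553, f(11)=-9419, f(12)=23078, f(13)=-51335, f(14)=120569; answer 120569

120569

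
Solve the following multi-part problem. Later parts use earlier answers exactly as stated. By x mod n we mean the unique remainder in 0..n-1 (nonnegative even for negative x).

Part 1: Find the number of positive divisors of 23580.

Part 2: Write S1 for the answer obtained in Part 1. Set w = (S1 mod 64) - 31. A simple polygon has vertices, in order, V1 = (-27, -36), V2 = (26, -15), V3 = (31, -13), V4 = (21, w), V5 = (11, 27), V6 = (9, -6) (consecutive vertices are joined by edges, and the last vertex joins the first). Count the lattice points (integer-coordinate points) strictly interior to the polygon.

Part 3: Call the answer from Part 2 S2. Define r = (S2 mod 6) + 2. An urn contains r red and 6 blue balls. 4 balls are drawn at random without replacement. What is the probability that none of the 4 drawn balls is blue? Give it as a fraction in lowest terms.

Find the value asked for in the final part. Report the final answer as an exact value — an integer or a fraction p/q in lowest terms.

Part 1: 23580 = 2^2 * 3^2 * 5 * 131; number of divisors = (2+1) * (2+1) * (1+1) * (1+1) = 36; answer 36
Part 2: S1 = 36; w = 5; cross terms: (-27*-15 - 26*-36)=1341, (26*-13 - 31*-15)=127, (31*5 - 21*-13)=428, (21*27 - 11*5)=512, (11*-6 - 9*27)=-309, (9*-36 - -27*-6)=-486; twice the area = |1613| = 1613; area = 1613/2; boundary points = 1 + 1 + 2 + 2 + 1 + 6 = 13; strictly interior points = area - boundary/2 + 1 = 801; answer 801
Part 3: S2 = 801; r = 5; total draws C(11,4) = 330; favorable C(5,4) = 5; P = 1/66; answer 1/66

1/66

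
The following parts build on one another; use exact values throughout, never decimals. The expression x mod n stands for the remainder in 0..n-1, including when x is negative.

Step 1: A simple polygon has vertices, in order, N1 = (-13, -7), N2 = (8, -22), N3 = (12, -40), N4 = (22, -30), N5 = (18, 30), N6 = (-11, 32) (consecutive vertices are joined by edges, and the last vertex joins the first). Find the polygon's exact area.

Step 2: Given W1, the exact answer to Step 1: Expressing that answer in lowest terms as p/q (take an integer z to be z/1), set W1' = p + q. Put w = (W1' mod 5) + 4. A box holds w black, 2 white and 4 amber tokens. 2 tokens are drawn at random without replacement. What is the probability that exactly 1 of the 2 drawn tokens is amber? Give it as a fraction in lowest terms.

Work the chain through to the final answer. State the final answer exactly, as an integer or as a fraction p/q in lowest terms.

Step 1: cross terms: (-13*-22 - 8*-7)=342, (8*-40 - 12*-22)=-56, (12*-30 - 22*-40)=520, (22*30 - 18*-30)=1200, (18*32 - -11*30)=906, (-11*-7 - -13*32)=493; twice the area = |3405| = 3405; area = 3405/2; answer 3405/2
Step 2: W1 = 3405/2; threaded value p + q = 3407; w = 6; total draws C(12,2) = 66; favorable C(4,1)*C(8,1) = 32; P = 16/33; answer 16/33

16/33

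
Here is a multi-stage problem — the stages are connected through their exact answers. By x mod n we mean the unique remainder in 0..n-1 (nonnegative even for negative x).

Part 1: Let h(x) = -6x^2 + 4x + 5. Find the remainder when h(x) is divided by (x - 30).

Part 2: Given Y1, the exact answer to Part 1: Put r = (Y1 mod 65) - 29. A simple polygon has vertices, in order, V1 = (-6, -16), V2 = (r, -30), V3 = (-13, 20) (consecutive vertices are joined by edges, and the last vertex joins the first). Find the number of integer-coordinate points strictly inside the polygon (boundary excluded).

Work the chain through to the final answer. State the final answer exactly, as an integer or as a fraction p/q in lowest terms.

Part 1: remainder = value at the root: -6*(30)^2 + 4*(30)^1 + 5 = (-5400) + (120) + (5) = -5275; answer -5275
Part 2: Y1 = -5275; r = 26; cross terms: (-6*-30 - 26*-16)=596, (26*20 - -13*-30)=130, (-13*-16 - -6*20)=328; twice the area = |1054| = 1054; area = 527; boundary points = 2 + 1 + 1 = 4; strictly interior points = area - boundary/2 + 1 = 526; answer 526

526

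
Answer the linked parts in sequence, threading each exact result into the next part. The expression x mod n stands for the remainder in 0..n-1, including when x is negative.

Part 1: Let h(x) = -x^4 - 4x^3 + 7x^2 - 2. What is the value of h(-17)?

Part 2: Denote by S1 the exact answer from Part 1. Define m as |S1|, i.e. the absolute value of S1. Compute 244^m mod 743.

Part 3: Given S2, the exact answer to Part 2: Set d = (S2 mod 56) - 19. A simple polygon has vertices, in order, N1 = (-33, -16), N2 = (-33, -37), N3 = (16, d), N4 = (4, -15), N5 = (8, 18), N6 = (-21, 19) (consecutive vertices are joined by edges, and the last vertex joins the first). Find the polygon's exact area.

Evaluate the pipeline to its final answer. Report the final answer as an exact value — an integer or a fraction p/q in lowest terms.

3137/2

Part 1: -1*(-17)^4 - 4*(-17)^3 + 7*(-17)^2 - 2 = (-83521) + (19652) + (2023) + (-2) = -61848; answer -61848
Part 2: S1 = -61848; m = 61848; squarings mod 743: 244^1=244, 244^2=96, 244^4=300, 244^8=97, 244^16=493, 244^32=88, 244^64=314, 244^128=520, 244^256=691, 244^512=475, 244^1024=496, 244^2048=83, 244^4096=202, 244^8192=682, 244^16384=6, 244^32768=36; 244^61848 = 244^8 * 244^16 * 244^128 * 244^256 * 244^4096 * 244^8192 * 244^16384 * 244^32768 = 288 (mod 743); answer 288
Part 3: S2 = 288; d = -11; cross terms: (-33*-37 - -33*-16)=693, (-33*-11 - 16*-37)=955, (16*-15 - 4*-11)=-196, (4*18 - 8*-15)=192, (8*19 - -21*18)=530, (-21*-16 - -33*19)=963; twice the area = |3137| = 3137; area = 3137/2; answer 3137/2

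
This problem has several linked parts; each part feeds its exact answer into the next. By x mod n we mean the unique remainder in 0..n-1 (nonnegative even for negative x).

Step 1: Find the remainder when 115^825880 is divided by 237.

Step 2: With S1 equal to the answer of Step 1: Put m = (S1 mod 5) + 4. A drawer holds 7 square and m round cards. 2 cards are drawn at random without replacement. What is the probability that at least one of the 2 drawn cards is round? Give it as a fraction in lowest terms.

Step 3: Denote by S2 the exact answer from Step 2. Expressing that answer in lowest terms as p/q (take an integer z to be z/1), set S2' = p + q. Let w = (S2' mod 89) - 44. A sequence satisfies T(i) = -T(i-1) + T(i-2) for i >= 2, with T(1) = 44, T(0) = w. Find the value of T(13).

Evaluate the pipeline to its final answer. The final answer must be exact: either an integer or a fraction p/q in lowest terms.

16588

Step 1: squarings mod 237: 115^1=115, 115^2=190, 115^4=76, 115^8=88, 115^16=160, 115^32=4, 115^64=16, 115^128=19, 115^256=124, 115^512=208, 115^1024=130, 115^2048=73, 115^4096=115, 115^8192=190, 115^16384=76, 115^32768=88, 115^65536=160, 115^131072=4, 115^262144=16, 115^524288=19; 115^825880 = 115^8 * 115^16 * 115^512 * 115^2048 * 115^4096 * 115^32768 * 115^262144 * 115^524288 = 160 (mod 237); answer 160
Step 2: S1 = 160; m = 4; total draws C(11,2) = 55; complement C(7,2) = 21; favorable 55 - 21 = 34; P = 34/55; answer 34/55
Step 3: S2 = 34/55; threaded value p + q = 89; w = -44; T(2) = -1*(44) + 1*(-44) = -88; iterating: T(2)=-88, T(3)=132, T(4)=-220, T(5)=352, T(6)=-572, T(7)=924, T(8)=-1496, T(9)=2420, T(10)=-3916, T(11)=6336, T(12)=-10252, T(13)=16588; answer 16588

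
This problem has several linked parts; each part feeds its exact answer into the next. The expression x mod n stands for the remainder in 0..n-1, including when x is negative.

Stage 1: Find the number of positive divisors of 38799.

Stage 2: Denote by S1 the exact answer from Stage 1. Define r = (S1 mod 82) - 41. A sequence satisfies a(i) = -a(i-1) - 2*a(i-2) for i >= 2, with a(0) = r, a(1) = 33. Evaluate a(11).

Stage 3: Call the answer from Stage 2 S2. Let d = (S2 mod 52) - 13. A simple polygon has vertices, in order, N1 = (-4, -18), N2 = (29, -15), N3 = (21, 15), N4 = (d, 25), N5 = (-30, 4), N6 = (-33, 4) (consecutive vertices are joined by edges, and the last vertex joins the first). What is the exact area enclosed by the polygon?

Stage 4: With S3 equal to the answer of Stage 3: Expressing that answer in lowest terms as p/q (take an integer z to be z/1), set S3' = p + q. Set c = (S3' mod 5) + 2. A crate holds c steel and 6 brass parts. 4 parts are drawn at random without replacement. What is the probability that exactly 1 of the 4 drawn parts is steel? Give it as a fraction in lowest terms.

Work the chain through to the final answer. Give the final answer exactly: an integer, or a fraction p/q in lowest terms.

Stage 1: 38799 = 3^4 * 479; number of divisors = (4+1) * (1+1) = 10; answer 10
Stage 2: S1 = 10; r = -31; a(2) = -1*(33) - 2*(-31) = 29; iterating: a(2)=29, a(3)=-95, a(4)=37, a(5)=153, a(6)=-227, a(7)=-79, a(8)=533, a(9)=-375, a(10)=-691, a(11)=1441; answer 1441
Stage 3: S2 = 1441; d = 24; cross terms: (-4*-15 - 29*-18)=582, (29*15 - 21*-15)=750, (21*25 - 24*15)=165, (24*4 - -30*25)=846, (-30*4 - -33*4)=12, (-33*-18 - -4*4)=610; twice the area = |2965| = 2965; area = 2965/2; answer 2965/2
Stage 4: S3 = 2965/2; threaded value p + q = 2967; c = 4; total draws C(10,4) = 210; favorable C(4,1)*C(6,3) = 80; P = 8/21; answer 8/21

8/21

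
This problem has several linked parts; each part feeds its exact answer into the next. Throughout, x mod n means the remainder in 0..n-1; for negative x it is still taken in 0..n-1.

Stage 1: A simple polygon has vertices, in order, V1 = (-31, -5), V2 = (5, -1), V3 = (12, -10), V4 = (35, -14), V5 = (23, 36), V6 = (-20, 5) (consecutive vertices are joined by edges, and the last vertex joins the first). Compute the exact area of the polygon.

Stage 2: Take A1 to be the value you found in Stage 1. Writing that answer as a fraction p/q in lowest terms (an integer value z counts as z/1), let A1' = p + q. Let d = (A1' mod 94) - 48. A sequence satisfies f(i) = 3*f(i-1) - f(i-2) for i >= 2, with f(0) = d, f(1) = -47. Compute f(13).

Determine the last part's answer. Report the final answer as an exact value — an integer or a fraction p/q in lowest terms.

-4731743

Stage 1: cross terms: (-31*-1 - 5*-5)=56, (5*-10 - 12*-1)=-38, (12*-14 - 35*-10)=182, (35*36 - 23*-14)=1582, (23*5 - -20*36)=835, (-20*-5 - -31*5)=255; twice the area = |2872| = 2872; area = 1436; answer 1436
Stage 2: A1 = 1436; threaded value p + q = 1437; d = -21; f(2) = 3*(-47) - 1*(-21) = -120; iterating: f(2)=-120, f(3)=-313, f(4)=-819, f(5)=-2144, f(6)=-5613, f(7)=-14695, f(8)=-38472, f(9)=-100721, f(10)=-263691, f(11)=-690352, f(12)=-1807365, f(13)=-4731743; answer -4731743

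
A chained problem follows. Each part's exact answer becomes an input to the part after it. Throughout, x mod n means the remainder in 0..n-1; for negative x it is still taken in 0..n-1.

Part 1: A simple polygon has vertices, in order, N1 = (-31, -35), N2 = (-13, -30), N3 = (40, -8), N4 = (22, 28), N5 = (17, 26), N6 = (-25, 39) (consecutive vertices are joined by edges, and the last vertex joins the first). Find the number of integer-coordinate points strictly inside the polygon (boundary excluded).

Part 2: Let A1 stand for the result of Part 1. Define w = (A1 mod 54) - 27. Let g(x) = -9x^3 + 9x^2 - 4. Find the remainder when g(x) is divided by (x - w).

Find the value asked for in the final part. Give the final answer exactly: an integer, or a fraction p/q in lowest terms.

-1624

Part 1: cross terms: (-31*-30 - -13*-35)=475, (-13*-8 - 40*-30)=1304, (40*28 - 22*-8)=1296, (22*26 - 17*28)=96, (17*39 - -25*26)=1313, (-25*-35 - -31*39)=2084; twice the area = |6568| = 6568; area = 3284; boundary points = 1 + 1 + 18 + 1 + 1 + 2 = 24; strictly interior points = area - boundary/2 + 1 = 3273; answer 3273
Part 2: A1 = 3273; w = 6; remainder = value at the root: -9*(6)^3 + 9*(6)^2 - 4 = (-1944) + (324) + (-4) = -1624; answer -1624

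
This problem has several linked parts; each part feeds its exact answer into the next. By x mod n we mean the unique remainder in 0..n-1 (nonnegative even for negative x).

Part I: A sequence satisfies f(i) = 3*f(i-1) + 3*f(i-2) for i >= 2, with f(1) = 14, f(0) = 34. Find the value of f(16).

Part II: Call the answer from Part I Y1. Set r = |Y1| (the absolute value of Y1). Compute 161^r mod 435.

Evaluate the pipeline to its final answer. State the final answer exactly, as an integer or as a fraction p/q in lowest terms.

Part I: f(2) = 3*(14) + 3*(34) = 144; iterating: f(2)=144, f(3)=474, f(4)=1854, f(5)=6984, f(6)=26514, f(7)=100494, f(8)=381024, f(9)=1444554, f(10)=5476734, f(11)=20763864, f(12)=78721794, f(13)=298456974, f(14)=1131536304, f(15)=4289979834, f(16)=16264548414; answer 16264548414
Part II: Y1 = 16264548414; r = 16264548414; squarings mod 435: 161^1=161, 161^2=256, 161^4=286, 161^8=16, 161^16=256, 161^32=286, 161^64=16, 161^128=256, 161^256=286, 161^512=16, 161^1024=256, 161^2048=286, 161^4096=16, 161^8192=256, 161^16384=286, 161^32768=16, 161^65536=256, 161^131072=286, 161^262144=16, 161^524288=256, 161^1048576=286, 161^2097152=16, 161^4194304=256, 161^8388608=286, 161^16777216=16, 161^33554432=256, 161^67108864=286, 161^134217728=16, 161^268435456=256, 161^536870912=286, 161^1073741824=16, 161^2147483648=256, 161^4294967296=286, 161^8589934592=16; 161^16264548414 = 161^2 * 161^4 * 161^8 * 161^16 * 161^32 * 161^4096 * 161^16384 * 161^65536 * 161^1048576 * 161^2097152 * 161^4194304 * 161^16777216 * 161^134217728 * 161^1073741824 * 161^2147483648 * 161^4294967296 * 161^8589934592 = 256 (mod 435); answer 256

256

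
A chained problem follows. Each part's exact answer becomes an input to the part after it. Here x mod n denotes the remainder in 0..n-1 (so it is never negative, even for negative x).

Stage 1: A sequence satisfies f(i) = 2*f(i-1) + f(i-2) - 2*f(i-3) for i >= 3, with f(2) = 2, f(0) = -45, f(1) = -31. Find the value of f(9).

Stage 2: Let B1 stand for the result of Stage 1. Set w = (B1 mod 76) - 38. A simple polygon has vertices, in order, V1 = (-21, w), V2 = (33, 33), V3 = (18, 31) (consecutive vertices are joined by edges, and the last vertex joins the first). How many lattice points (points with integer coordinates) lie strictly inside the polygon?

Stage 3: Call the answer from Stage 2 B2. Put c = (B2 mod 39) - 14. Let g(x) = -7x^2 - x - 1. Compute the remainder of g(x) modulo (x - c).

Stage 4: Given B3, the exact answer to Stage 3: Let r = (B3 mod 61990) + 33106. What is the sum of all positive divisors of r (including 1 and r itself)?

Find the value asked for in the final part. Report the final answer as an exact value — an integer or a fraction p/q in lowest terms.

120528

Stage 1: f(3) = 2*(2) + 1*(-31) - 2*(-45) = 63; iterating: f(3)=63, f(4)=190, f(5)=439, f(6)=942, f(7)=1943, f(8)=3950, f(9)=7959; answer 7959
Stage 2: B1 = 7959; w = 17; cross terms: (-21*33 - 33*17)=-1254, (33*31 - 18*33)=429, (18*17 - -21*31)=957; twice the area = |132| = 132; area = 66; boundary points = 2 + 1 + 1 = 4; strictly interior points = area - boundary/2 + 1 = 65; answer 65
Stage 3: B2 = 65; c = 12; remainder = value at the root: -7*(12)^2 - 1*(12)^1 - 1 = (-1008) + (-12) + (-1) = -1021; answer -1021
Stage 4: B3 = -1021; r = 94075; 94075 = 5^2 * 53 * 71; sigma = (1 + 5 + 25) * (1 + 53) * (1 + 71) = 31 * 54 * 72 = 120528; answer 120528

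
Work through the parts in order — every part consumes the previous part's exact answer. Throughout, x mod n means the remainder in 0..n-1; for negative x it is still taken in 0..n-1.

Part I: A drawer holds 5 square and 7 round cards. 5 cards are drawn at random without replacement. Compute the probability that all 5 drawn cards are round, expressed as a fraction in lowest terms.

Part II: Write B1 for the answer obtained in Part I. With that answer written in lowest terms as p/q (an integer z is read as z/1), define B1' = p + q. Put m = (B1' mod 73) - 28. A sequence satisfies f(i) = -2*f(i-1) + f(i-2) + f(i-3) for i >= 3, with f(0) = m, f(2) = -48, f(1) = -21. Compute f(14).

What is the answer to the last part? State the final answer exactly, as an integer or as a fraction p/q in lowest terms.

Part I: total draws C(12,5) = 792; favorable C(7,5) = 21; P = 7/264; answer 7/264
Part II: B1 = 7/264; threaded value p + q = 271; m = 24; f(3) = -2*(-48) + 1*(-21) + 1*(24) = 99; iterating: f(3)=99, f(4)=-267, f(5)=585, f(6)=-1338, f(7)=2994, f(8)=-6741, f(9)=15138, f(10)=-34023, f(11)=76443, f(12)=-171771, f(13)=385962, f(14)=-867252; answer -867252

-867252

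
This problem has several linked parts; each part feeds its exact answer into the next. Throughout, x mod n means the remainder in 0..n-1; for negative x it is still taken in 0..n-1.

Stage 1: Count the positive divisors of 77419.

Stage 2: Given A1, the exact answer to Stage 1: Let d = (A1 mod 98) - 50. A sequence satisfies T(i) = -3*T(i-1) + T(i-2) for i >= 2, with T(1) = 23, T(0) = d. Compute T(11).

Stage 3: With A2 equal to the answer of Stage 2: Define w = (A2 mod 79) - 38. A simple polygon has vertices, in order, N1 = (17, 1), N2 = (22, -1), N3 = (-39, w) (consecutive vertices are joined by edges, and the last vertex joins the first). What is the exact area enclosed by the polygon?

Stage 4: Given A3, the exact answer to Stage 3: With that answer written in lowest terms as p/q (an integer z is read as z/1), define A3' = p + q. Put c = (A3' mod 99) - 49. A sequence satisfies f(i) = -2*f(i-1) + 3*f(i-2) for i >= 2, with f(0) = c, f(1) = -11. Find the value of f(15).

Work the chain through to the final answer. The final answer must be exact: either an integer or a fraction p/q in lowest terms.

Stage 1: 77419 is prime, so its only divisors are 1 and 77419; count = 2; answer 2
Stage 2: A1 = 2; d = -48; T(2) = -3*(23) + 1*(-48) = -117; iterating: T(2)=-117, T(3)=374, T(4)=-1239, T(5)=4091, T(6)=-13512, T(7)=44627, T(8)=-147393, T(9)=486806, T(10)=-1607811, T(11)=5310239; answer 5310239
Stage 3: A2 = 5310239; w = -21; cross terms: (17*-1 - 22*1)=-39, (22*-21 - -39*-1)=-501, (-39*1 - 17*-21)=318; twice the area = |-222| = 222; area = 111; answer 111
Stage 4: A3 = 111; threaded value p + q = 112; c = -36; f(2) = -2*(-11) + 3*(-36) = -86; iterating: f(2)=-86, f(3)=139, f(4)=-536, f(5)=1489, f(6)=-4586, f(7)=13639, f(8)=-41036, f(9)=122989, f(10)=-369086, f(11)=1107139, f(12)=-3321536, f(13)=9964489, f(14)=-29893586, f(15)=89680639; answer 89680639

89680639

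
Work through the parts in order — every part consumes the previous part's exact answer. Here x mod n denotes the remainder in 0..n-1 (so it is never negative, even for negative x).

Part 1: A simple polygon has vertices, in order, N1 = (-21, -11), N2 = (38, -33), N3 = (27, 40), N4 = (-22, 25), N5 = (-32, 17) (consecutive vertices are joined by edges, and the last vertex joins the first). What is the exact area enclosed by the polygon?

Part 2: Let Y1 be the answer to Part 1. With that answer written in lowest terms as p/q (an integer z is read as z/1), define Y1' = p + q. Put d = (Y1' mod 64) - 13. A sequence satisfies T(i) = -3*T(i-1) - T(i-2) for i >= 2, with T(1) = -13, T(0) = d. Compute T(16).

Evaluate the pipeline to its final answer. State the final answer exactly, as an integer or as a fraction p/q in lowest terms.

Part 1: cross terms: (-21*-33 - 38*-11)=1111, (38*40 - 27*-33)=2411, (27*25 - -22*40)=1555, (-22*17 - -32*25)=426, (-32*-11 - -21*17)=709; twice the area = |6212| = 6212; area = 3106; answer 3106
Part 2: Y1 = 3106; threaded value p + q = 3107; d = 22; T(2) = -3*(-13) - 1*(22) = 17; iterating: T(2)=17, T(3)=-38, T(4)=97, T(5)=-253, T(6)=662, T(7)=-1733, T(8)=4537, T(9)=-11878, T(10)=31097, T(11)=-81413, T(12)=213142, T(13)=-558013, T(14)=1460897, T(15)=-3824678, T(16)=10013137; answer 10013137

10013137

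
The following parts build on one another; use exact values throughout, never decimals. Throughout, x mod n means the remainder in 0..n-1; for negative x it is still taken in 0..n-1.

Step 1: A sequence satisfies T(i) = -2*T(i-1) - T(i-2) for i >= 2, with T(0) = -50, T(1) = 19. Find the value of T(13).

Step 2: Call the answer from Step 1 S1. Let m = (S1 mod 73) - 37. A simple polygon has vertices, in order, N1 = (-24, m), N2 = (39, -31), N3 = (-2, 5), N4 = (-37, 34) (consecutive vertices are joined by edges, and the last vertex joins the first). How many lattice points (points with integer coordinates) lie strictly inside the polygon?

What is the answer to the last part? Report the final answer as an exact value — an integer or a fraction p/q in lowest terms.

Step 1: T(2) = -2*(19) - 1*(-50) = 12; iterating: T(2)=12, T(3)=-43, T(4)=74, T(5)=-105, T(6)=136, T(7)=-167, T(8)=198, T(9)=-229, T(10)=260, T(11)=-291, T(12)=322, T(13)=-353; answer -353
Step 2: S1 = -353; m = -25; cross terms: (-24*-31 - 39*-25)=1719, (39*5 - -2*-31)=133, (-2*34 - -37*5)=117, (-37*-25 - -24*34)=1741; twice the area = |3710| = 3710; area = 1855; boundary points = 3 + 1 + 1 + 1 = 6; strictly interior points = area - boundary/2 + 1 = 1853; answer 1853

1853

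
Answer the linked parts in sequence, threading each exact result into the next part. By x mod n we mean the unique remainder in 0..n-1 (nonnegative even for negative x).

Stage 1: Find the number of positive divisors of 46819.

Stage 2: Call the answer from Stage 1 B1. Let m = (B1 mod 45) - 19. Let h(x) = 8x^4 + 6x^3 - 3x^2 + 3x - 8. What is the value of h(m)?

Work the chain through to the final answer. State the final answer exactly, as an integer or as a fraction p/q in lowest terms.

Stage 1: 46819 is prime, so its only divisors are 1 and 46819; count = 2; answer 2
Stage 2: B1 = 2; m = -17; 8*(-17)^4 + 6*(-17)^3 - 3*(-17)^2 + 3*(-17)^1 - 8 = (668168) + (-29478) + (-867) + (-51) + (-8) = 637764; answer 637764

637764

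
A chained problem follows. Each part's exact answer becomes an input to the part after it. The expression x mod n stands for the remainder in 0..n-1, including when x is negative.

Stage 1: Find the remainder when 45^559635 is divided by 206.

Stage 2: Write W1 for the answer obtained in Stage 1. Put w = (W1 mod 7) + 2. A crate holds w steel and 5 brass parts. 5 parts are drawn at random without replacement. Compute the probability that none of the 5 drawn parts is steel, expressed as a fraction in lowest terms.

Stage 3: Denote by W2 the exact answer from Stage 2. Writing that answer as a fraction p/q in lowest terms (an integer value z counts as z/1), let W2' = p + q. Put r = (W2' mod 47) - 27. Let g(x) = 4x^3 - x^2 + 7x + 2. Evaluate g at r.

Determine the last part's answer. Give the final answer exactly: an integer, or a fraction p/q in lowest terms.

Stage 1: squarings mod 206: 45^1=45, 45^2=171, 45^4=195, 45^8=121, 45^16=15, 45^32=19, 45^64=155, 45^128=129, 45^256=161, 45^512=171, 45^1024=195, 45^2048=121, 45^4096=15, 45^8192=19, 45^16384=155, 45^32768=129, 45^65536=161, 45^131072=171, 45^262144=195, 45^524288=121; 45^559635 = 45^1 * 45^2 * 45^16 * 45^512 * 45^2048 * 45^32768 * 45^524288 = 95 (mod 206); answer 95
Stage 2: W1 = 95; w = 6; total draws C(11,5) = 462; favorable C(5,5) = 1; P = 1/462; answer 1/462
Stage 3: W2 = 1/462; threaded value p + q = 463; r = 13; 4*(13)^3 - 1*(13)^2 + 7*(13)^1 + 2 = (8788) + (-169) + (91) + (2) = 8712; answer 8712

8712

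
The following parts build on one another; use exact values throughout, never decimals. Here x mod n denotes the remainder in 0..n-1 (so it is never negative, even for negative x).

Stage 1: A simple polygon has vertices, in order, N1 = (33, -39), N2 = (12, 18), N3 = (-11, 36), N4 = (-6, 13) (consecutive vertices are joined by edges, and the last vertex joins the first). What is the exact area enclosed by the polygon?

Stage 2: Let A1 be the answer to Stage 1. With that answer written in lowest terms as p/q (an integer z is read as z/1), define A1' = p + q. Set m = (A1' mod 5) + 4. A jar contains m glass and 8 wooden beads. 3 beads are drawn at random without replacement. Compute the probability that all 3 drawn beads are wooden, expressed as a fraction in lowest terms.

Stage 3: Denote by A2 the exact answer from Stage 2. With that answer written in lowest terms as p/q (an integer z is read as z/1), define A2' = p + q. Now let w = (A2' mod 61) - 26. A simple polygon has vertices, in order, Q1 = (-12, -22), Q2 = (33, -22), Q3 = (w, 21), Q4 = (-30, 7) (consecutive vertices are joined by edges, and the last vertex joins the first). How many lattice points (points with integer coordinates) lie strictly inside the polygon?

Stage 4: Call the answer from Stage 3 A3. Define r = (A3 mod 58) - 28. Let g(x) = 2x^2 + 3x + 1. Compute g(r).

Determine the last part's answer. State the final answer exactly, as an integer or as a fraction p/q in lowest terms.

Stage 1: cross terms: (33*18 - 12*-39)=1062, (12*36 - -11*18)=630, (-11*13 - -6*36)=73, (-6*-39 - 33*13)=-195; twice the area = |1570| = 1570; area = 785; answer 785
Stage 2: A1 = 785; threaded value p + q = 786; m = 5; total draws C(13,3) = 286; favorable C(8,3) = 56; P = 28/143; answer 28/143
Stage 3: A2 = 28/143; threaded value p + q = 171; w = 23; cross terms: (-12*-22 - 33*-22)=990, (33*21 - 23*-22)=1199, (23*7 - -30*21)=791, (-30*-22 - -12*7)=744; twice the area = |3724| = 3724; area = 1862; boundary points = 45 + 1 + 1 + 1 = 48; strictly interior points = area - boundary/2 + 1 = 1839; answer 1839
Stage 4: A3 = 1839; r = 13; 2*(13)^2 + 3*(13)^1 + 1 = (338) + (39) + (1) = 378; answer 378

378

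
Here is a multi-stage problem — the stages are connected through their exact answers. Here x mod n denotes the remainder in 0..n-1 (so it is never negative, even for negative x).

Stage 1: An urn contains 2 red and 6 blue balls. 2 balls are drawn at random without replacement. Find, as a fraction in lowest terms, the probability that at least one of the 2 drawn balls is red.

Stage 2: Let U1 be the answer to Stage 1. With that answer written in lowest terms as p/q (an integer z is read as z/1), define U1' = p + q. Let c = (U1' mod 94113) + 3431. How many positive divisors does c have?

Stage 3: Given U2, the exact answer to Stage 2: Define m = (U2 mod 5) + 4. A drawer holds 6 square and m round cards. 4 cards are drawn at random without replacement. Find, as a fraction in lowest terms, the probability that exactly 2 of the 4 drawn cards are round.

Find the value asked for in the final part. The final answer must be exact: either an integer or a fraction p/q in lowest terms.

3/7

Stage 1: total draws C(8,2) = 28; complement C(6,2) = 15; favorable 28 - 15 = 13; P = 13/28; answer 13/28
Stage 2: U1 = 13/28; threaded value p + q = 41; c = 3472; 3472 = 2^4 * 7 * 31; number of divisors = (4+1) * (1+1) * (1+1) = 20; answer 20
Stage 3: U2 = 20; m = 4; total draws C(10,4) = 210; favorable C(4,2)*C(6,2) = 90; P = 3/7; answer 3/7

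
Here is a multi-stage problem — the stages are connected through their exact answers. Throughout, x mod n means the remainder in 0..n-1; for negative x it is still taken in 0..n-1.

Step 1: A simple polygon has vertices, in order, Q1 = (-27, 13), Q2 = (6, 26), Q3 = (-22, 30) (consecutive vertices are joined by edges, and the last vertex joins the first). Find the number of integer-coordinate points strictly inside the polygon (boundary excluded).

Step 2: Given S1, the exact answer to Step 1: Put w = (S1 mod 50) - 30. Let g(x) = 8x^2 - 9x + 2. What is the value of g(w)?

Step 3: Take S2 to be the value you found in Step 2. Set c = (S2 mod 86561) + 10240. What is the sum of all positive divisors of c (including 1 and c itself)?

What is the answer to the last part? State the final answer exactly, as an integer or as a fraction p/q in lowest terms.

Step 1: cross terms: (-27*26 - 6*13)=-780, (6*30 - -22*26)=752, (-22*13 - -27*30)=524; twice the area = |496| = 496; area = 248; boundary points = 1 + 4 + 1 = 6; strictly interior points = area - boundary/2 + 1 = 246; answer 246
Step 2: S1 = 246; w = 16; 8*(16)^2 - 9*(16)^1 + 2 = (2048) + (-144) + (2) = 1906; answer 1906
Step 3: S2 = 1906; c = 12146; 12146 = 2 * 6073; sigma = (1 + 2) * (1 + 6073) = 3 * 6074 = 18222; answer 18222

18222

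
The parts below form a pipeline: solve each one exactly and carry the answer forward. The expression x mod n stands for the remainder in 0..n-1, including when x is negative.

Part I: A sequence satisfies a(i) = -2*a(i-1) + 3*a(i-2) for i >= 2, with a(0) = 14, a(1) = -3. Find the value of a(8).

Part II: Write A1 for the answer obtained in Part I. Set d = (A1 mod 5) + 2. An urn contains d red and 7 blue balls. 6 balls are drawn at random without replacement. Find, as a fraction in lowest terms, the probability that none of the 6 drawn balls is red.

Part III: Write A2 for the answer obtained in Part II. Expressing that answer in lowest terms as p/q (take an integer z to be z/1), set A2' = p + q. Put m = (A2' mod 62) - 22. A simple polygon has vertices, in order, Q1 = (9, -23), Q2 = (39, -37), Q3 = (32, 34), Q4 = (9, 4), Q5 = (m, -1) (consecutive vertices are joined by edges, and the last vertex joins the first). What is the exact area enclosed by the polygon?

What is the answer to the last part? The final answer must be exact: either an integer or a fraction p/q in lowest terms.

2167/2

Part I: a(2) = -2*(-3) + 3*(14) = 48; iterating: a(2)=48, a(3)=-105, a(4)=354, a(5)=-1023, a(6)=3108, a(7)=-9285, a(8)=27894; answer 27894
Part II: A1 = 27894; d = 6; total draws C(13,6) = 1716; favorable C(7,6) = 7; P = 7/1716; answer 7/1716
Part III: A2 = 7/1716; threaded value p + q = 1723; m = 27; cross terms: (9*-37 - 39*-23)=564, (39*34 - 32*-37)=2510, (32*4 - 9*34)=-178, (9*-1 - 27*4)=-117, (27*-23 - 9*-1)=-612; twice the area = |2167| = 2167; area = 2167/2; answer 2167/2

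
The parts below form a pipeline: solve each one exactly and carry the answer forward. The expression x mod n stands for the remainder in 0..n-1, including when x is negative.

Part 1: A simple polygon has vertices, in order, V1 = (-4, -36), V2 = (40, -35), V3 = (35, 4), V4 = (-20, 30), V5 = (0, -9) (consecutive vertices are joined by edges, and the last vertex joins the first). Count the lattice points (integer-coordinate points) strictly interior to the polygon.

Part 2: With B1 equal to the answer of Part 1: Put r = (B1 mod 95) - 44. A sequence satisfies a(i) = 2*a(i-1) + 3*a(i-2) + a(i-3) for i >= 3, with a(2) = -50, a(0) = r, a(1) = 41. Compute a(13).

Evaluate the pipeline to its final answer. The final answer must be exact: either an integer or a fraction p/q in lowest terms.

Part 1: cross terms: (-4*-35 - 40*-36)=1580, (40*4 - 35*-35)=1385, (35*30 - -20*4)=1130, (-20*-9 - 0*30)=180, (0*-36 - -4*-9)=-36; twice the area = |4239| = 4239; area = 4239/2; boundary points = 1 + 1 + 1 + 1 + 1 = 5; strictly interior points = area - boundary/2 + 1 = 2118; answer 2118
Part 2: B1 = 2118; r = -16; a(3) = 2*(-50) + 3*(41) + 1*(-16) = 7; iterating: a(3)=7, a(4)=-95, a(5)=-219, a(6)=-716, a(7)=-2184, a(8)=-6735, a(9)=-20738, a(10)=-63865, a(11)=-196679, a(12)=-605691, a(13)=-1865284; answer -1865284

-1865284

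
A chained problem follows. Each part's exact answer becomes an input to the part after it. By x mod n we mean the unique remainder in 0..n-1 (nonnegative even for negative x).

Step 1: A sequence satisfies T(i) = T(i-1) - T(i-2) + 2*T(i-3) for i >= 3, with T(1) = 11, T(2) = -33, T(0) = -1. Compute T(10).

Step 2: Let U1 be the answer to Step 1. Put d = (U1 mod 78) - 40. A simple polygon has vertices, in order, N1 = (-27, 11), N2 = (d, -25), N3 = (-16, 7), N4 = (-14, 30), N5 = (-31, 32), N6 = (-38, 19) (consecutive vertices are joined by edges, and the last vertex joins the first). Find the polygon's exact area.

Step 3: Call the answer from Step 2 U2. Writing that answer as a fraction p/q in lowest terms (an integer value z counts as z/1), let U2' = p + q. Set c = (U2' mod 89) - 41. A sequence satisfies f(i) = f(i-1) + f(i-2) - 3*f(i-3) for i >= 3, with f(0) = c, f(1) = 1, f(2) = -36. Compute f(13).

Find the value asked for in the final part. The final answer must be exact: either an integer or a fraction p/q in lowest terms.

Step 1: T(3) = 1*(-33) - 1*(11) + 2*(-1) = -46; iterating: T(3)=-46, T(4)=9, T(5)=-11, T(6)=-112, T(7)=-83, T(8)=7, T(9)=-134, T(10)=-307; answer -307
Step 2: U1 = -307; d = -35; cross terms: (-27*-25 - -35*11)=1060, (-35*7 - -16*-25)=-645, (-16*30 - -14*7)=-382, (-14*32 - -31*30)=482, (-31*19 - -38*32)=627, (-38*11 - -27*19)=95; twice the area = |1237| = 1237; area = 1237/2; answer 1237/2
Step 3: U2 = 1237/2; threaded value p + q = 1239; c = 41; f(3) = 1*(-36) + 1*(1) - 3*(41) = -158; iterating: f(3)=-158, f(4)=-197, f(5)=-247, f(6)=30, f(7)=374, f(8)=1145, f(9)=1429, f(10)=1452, f(11)=-554, f(12)=-3389, f(13)=-8299; answer -8299

-8299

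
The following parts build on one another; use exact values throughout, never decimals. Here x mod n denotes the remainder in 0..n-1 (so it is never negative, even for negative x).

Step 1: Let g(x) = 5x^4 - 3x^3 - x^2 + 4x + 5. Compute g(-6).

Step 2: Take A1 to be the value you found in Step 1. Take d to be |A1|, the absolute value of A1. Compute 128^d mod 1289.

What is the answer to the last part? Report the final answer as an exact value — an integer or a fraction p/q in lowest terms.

529

Step 1: 5*(-6)^4 - 3*(-6)^3 - 1*(-6)^2 + 4*(-6)^1 + 5 = (6480) + (648) + (-36) + (-24) + (5) = 7073; answer 7073
Step 2: A1 = 7073; d = 7073; squarings mod 1289: 128^1=128, 128^2=916, 128^4=1206, 128^8=444, 128^16=1208, 128^32=116, 128^64=566, 128^128=684, 128^256=1238, 128^512=23, 128^1024=529, 128^2048=128, 128^4096=916; 128^7073 = 128^1 * 128^32 * 128^128 * 128^256 * 128^512 * 128^2048 * 128^4096 = 529 (mod 1289); answer 529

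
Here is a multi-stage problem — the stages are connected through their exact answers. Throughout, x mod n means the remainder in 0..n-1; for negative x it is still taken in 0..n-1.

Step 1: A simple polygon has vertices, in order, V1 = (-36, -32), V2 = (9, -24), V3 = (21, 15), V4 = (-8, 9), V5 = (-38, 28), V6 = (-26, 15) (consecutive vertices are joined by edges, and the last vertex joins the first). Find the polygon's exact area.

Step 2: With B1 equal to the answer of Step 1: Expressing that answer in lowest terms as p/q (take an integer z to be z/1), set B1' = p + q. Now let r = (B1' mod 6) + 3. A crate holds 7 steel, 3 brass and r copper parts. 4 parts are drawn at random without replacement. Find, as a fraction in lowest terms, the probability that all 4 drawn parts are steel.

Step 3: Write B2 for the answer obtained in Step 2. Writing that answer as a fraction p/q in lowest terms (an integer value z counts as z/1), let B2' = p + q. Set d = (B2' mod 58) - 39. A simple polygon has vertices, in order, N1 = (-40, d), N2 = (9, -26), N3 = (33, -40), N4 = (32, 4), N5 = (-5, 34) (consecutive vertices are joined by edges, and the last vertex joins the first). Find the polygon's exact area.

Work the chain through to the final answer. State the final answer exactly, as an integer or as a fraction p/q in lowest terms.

Step 1: cross terms: (-36*-24 - 9*-32)=1152, (9*15 - 21*-24)=639, (21*9 - -8*15)=309, (-8*28 - -38*9)=118, (-38*15 - -26*28)=158, (-26*-32 - -36*15)=1372; twice the area = |3748| = 3748; area = 1874; answer 1874
Step 2: B1 = 1874; threaded value p + q = 1875; r = 6; total draws C(16,4) = 1820; favorable C(7,4) = 35; P = 1/52; answer 1/52
Step 3: B2 = 1/52; threaded value p + q = 53; d = 14; cross terms: (-40*-26 - 9*14)=914, (9*-40 - 33*-26)=498, (33*4 - 32*-40)=1412, (32*34 - -5*4)=1108, (-5*14 - -40*34)=1290; twice the area = |5222| = 5222; area = 2611; answer 2611

2611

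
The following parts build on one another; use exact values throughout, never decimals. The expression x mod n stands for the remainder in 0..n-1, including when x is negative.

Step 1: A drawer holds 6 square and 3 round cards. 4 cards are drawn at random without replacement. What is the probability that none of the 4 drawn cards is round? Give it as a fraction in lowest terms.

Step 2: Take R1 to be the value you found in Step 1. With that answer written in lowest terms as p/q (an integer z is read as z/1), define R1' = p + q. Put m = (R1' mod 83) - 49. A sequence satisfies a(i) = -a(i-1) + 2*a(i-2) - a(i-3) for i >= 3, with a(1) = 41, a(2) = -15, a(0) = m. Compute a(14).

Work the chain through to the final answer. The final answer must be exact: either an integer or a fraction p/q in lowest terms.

-371418

Step 1: total draws C(9,4) = 126; favorable C(6,4) = 15; P = 5/42; answer 5/42
Step 2: R1 = 5/42; threaded value p + q = 47; m = -2; a(3) = -1*(-15) + 2*(41) - 1*(-2) = 99; iterating: a(3)=99, a(4)=-170, a(5)=383, a(6)=-822, a(7)=1758, a(8)=-3785, a(9)=8123, a(10)=-17451, a(11)=37482, a(12)=-80507, a(13)=172922, a(14)=-371418; answer -371418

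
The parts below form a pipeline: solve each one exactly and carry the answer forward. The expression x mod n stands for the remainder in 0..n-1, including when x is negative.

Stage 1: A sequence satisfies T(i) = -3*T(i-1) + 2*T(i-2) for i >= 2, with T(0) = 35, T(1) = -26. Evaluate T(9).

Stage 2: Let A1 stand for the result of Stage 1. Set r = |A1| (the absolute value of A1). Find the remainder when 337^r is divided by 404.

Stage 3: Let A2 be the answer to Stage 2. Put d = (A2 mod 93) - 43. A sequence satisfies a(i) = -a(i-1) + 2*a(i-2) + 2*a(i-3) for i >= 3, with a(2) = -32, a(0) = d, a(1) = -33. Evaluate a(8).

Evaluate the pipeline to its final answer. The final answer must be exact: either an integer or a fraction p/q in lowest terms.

-970

Stage 1: T(2) = -3*(-26) + 2*(35) = 148; iterating: T(2)=148, T(3)=-496, T(4)=1784, T(5)=-6344, T(6)=22600, T(7)=-80488, T(8)=286664, T(9)=-1020968; answer -1020968
Stage 2: A1 = -1020968; r = 1020968; squarings mod 404: 337^1=337, 337^2=45, 337^4=5, 337^8=25, 337^16=221, 337^32=361, 337^64=233, 337^128=153, 337^256=381, 337^512=125, 337^1024=273, 337^2048=193, 337^4096=81, 337^8192=97, 337^16384=117, 337^32768=357, 337^65536=189, 337^131072=169, 337^262144=281, 337^524288=181; 337^1020968 = 337^8 * 337^32 * 337^1024 * 337^4096 * 337^32768 * 337^65536 * 337^131072 * 337^262144 * 337^524288 = 357 (mod 404); answer 357
Stage 3: A2 = 357; d = 35; a(3) = -1*(-32) + 2*(-33) + 2*(35) = 36; iterating: a(3)=36, a(4)=-166, a(5)=174, a(6)=-434, a(7)=450, a(8)=-970; answer -970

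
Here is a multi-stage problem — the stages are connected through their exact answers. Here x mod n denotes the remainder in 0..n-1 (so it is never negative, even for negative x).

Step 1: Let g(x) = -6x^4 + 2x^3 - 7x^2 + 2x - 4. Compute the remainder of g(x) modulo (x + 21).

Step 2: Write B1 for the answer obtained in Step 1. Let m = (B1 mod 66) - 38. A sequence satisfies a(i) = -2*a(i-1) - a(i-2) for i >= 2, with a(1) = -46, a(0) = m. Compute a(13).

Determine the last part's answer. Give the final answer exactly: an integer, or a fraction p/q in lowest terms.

-418

Step 1: remainder = value at the root: -6*(-21)^4 + 2*(-21)^3 - 7*(-21)^2 + 2*(-21)^1 - 4 = (-1166886) + (-18522) + (-3087) + (-42) + (-4) = -1188541; answer -1188541
Step 2: B1 = -1188541; m = 15; a(2) = -2*(-46) - 1*(15) = 77; iterating: a(2)=77, a(3)=-108, a(4)=139, a(5)=-170, a(6)=201, a(7)=-232, a(8)=263, a(9)=-294, a(10)=325, a(11)=-356, a(12)=387, a(13)=-418; answer -418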